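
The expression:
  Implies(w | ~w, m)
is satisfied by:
  {m: True}


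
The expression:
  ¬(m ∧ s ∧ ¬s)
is always true.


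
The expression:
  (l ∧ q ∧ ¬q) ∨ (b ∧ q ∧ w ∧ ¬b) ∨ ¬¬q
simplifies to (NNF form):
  q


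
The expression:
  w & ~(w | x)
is never true.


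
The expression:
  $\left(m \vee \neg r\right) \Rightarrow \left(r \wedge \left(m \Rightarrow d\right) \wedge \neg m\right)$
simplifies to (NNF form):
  $r \wedge \neg m$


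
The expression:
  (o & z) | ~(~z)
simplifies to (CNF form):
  z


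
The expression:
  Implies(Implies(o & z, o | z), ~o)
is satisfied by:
  {o: False}


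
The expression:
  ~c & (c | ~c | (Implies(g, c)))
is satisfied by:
  {c: False}


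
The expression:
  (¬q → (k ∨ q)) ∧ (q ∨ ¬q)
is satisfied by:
  {k: True, q: True}
  {k: True, q: False}
  {q: True, k: False}


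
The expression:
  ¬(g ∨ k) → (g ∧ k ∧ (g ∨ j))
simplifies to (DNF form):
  g ∨ k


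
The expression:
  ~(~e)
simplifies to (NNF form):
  e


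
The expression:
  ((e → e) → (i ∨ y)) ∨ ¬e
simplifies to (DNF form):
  i ∨ y ∨ ¬e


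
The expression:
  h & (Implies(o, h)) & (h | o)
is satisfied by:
  {h: True}


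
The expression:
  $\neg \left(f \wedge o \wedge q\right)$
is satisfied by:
  {o: False, q: False, f: False}
  {f: True, o: False, q: False}
  {q: True, o: False, f: False}
  {f: True, q: True, o: False}
  {o: True, f: False, q: False}
  {f: True, o: True, q: False}
  {q: True, o: True, f: False}


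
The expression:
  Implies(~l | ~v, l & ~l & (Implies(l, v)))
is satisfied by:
  {v: True, l: True}


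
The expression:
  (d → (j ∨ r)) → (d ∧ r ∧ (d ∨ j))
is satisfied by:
  {r: True, d: True, j: False}
  {d: True, j: False, r: False}
  {r: True, j: True, d: True}


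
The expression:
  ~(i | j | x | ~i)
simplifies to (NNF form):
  False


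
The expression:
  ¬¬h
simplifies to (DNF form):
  h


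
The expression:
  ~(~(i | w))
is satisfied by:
  {i: True, w: True}
  {i: True, w: False}
  {w: True, i: False}


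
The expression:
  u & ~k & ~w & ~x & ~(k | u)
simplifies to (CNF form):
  False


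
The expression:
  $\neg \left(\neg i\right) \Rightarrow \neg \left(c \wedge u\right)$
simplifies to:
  $\neg c \vee \neg i \vee \neg u$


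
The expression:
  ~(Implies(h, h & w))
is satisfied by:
  {h: True, w: False}


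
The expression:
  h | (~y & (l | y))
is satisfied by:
  {h: True, l: True, y: False}
  {h: True, l: False, y: False}
  {y: True, h: True, l: True}
  {y: True, h: True, l: False}
  {l: True, y: False, h: False}


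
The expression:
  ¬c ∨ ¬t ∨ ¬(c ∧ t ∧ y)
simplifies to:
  ¬c ∨ ¬t ∨ ¬y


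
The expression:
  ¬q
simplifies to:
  ¬q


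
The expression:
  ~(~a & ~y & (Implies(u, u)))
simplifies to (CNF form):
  a | y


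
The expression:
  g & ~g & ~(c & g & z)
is never true.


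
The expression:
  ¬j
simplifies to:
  ¬j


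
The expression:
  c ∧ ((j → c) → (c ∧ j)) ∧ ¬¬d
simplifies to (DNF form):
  c ∧ d ∧ j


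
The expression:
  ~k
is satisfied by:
  {k: False}


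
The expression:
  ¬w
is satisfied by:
  {w: False}


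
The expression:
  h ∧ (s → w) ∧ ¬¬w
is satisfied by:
  {h: True, w: True}


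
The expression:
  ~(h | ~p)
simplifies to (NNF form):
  p & ~h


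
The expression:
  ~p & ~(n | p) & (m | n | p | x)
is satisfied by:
  {x: True, m: True, n: False, p: False}
  {x: True, n: False, p: False, m: False}
  {m: True, n: False, p: False, x: False}


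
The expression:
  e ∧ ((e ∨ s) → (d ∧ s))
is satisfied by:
  {e: True, s: True, d: True}


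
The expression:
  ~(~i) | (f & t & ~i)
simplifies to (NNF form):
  i | (f & t)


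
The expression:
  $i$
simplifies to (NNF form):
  $i$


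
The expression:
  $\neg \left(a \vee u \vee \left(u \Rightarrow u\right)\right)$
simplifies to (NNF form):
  $\text{False}$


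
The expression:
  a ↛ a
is never true.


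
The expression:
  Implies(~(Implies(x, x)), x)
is always true.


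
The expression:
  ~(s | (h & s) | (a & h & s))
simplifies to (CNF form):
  ~s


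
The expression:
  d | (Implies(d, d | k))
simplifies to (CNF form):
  True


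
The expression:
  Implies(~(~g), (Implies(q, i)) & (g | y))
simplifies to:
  i | ~g | ~q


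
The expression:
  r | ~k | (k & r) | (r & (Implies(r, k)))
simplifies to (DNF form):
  r | ~k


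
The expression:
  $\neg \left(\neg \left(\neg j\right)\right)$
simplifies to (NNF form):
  $\neg j$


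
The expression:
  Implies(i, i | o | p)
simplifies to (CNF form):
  True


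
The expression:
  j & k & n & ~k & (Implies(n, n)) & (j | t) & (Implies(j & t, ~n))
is never true.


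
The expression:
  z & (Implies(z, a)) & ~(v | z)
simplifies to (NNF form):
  False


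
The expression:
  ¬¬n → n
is always true.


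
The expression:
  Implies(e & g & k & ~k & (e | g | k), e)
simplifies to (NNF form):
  True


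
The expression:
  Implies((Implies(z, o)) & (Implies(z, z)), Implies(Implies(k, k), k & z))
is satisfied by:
  {z: True, k: True, o: False}
  {z: True, o: False, k: False}
  {z: True, k: True, o: True}


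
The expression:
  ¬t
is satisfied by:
  {t: False}


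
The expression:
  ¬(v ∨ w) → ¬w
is always true.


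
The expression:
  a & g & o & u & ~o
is never true.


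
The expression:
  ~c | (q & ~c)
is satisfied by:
  {c: False}


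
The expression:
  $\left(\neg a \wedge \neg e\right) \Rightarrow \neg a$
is always true.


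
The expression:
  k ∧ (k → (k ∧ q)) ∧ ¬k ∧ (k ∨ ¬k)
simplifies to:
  False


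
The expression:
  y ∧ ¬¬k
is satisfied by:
  {y: True, k: True}


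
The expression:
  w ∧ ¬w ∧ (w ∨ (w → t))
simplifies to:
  False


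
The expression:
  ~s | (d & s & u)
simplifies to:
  ~s | (d & u)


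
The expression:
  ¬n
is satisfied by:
  {n: False}


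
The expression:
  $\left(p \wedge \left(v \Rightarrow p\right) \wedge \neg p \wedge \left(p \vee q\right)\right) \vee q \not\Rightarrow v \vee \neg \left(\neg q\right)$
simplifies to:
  $q$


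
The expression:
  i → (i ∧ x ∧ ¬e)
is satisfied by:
  {x: True, e: False, i: False}
  {e: False, i: False, x: False}
  {x: True, e: True, i: False}
  {e: True, x: False, i: False}
  {i: True, x: True, e: False}


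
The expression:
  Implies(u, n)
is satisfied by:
  {n: True, u: False}
  {u: False, n: False}
  {u: True, n: True}


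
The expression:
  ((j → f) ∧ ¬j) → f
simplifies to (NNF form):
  f ∨ j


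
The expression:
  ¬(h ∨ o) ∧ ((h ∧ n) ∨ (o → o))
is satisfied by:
  {o: False, h: False}


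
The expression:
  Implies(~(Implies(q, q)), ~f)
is always true.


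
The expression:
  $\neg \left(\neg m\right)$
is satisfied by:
  {m: True}


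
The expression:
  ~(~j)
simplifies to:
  j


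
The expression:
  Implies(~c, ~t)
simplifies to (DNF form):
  c | ~t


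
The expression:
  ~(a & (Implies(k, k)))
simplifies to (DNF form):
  ~a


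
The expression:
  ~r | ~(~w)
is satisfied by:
  {w: True, r: False}
  {r: False, w: False}
  {r: True, w: True}


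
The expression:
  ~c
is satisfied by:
  {c: False}


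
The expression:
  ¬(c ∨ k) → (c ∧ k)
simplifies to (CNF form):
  c ∨ k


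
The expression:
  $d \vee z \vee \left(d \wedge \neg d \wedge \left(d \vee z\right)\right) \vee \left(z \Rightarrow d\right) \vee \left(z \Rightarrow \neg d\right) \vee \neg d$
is always true.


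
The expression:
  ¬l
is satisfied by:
  {l: False}


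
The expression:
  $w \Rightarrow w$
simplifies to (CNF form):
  $\text{True}$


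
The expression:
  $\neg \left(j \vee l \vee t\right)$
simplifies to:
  $\neg j \wedge \neg l \wedge \neg t$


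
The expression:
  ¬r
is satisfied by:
  {r: False}


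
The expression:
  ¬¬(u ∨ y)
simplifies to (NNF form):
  u ∨ y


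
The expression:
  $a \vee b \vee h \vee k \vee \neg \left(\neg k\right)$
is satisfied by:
  {a: True, b: True, k: True, h: True}
  {a: True, b: True, k: True, h: False}
  {a: True, b: True, h: True, k: False}
  {a: True, b: True, h: False, k: False}
  {a: True, k: True, h: True, b: False}
  {a: True, k: True, h: False, b: False}
  {a: True, k: False, h: True, b: False}
  {a: True, k: False, h: False, b: False}
  {b: True, k: True, h: True, a: False}
  {b: True, k: True, h: False, a: False}
  {b: True, h: True, k: False, a: False}
  {b: True, h: False, k: False, a: False}
  {k: True, h: True, b: False, a: False}
  {k: True, b: False, h: False, a: False}
  {h: True, b: False, k: False, a: False}


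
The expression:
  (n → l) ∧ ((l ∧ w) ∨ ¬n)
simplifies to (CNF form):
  (l ∨ ¬n) ∧ (w ∨ ¬n)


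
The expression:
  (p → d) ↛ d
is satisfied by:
  {d: False, p: False}


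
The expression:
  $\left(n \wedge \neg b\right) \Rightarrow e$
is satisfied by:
  {b: True, e: True, n: False}
  {b: True, e: False, n: False}
  {e: True, b: False, n: False}
  {b: False, e: False, n: False}
  {b: True, n: True, e: True}
  {b: True, n: True, e: False}
  {n: True, e: True, b: False}


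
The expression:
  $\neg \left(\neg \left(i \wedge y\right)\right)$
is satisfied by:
  {i: True, y: True}


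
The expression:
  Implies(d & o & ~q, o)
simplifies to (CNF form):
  True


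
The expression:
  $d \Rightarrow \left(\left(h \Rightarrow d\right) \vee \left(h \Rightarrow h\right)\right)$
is always true.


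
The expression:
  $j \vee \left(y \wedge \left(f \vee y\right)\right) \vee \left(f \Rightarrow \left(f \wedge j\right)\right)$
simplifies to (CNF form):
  $j \vee y \vee \neg f$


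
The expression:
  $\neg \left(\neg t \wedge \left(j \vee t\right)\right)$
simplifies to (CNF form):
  $t \vee \neg j$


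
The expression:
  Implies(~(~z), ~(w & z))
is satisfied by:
  {w: False, z: False}
  {z: True, w: False}
  {w: True, z: False}


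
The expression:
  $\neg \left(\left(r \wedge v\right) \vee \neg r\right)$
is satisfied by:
  {r: True, v: False}


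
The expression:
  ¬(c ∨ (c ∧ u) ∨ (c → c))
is never true.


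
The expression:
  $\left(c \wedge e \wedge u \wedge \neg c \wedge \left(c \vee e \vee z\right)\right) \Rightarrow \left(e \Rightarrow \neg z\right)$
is always true.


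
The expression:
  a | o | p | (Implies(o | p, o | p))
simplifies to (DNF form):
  True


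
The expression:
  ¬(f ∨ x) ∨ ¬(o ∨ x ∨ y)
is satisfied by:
  {x: False, y: False, f: False, o: False}
  {o: True, x: False, y: False, f: False}
  {y: True, o: False, x: False, f: False}
  {o: True, y: True, x: False, f: False}
  {f: True, o: False, x: False, y: False}


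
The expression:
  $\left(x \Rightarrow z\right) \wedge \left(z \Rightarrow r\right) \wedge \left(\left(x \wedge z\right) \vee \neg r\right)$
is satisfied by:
  {x: False, r: False, z: False}
  {r: True, z: True, x: True}


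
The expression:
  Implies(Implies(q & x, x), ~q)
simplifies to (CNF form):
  ~q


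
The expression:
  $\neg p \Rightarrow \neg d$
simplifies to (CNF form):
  $p \vee \neg d$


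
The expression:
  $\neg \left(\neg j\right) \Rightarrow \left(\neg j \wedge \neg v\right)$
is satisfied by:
  {j: False}


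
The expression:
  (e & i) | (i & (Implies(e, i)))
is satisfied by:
  {i: True}


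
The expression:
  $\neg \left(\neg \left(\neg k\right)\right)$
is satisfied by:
  {k: False}


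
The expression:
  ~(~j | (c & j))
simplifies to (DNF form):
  j & ~c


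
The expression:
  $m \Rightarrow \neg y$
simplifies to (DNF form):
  $\neg m \vee \neg y$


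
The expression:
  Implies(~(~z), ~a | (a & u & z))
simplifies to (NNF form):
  u | ~a | ~z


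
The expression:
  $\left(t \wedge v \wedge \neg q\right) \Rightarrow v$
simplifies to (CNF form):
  $\text{True}$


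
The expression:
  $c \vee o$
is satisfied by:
  {o: True, c: True}
  {o: True, c: False}
  {c: True, o: False}


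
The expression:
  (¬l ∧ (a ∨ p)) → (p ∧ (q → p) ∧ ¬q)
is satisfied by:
  {l: True, q: False, p: False, a: False}
  {a: True, l: True, q: False, p: False}
  {l: True, p: True, q: False, a: False}
  {a: True, l: True, p: True, q: False}
  {l: True, q: True, p: False, a: False}
  {l: True, a: True, q: True, p: False}
  {l: True, p: True, q: True, a: False}
  {a: True, l: True, p: True, q: True}
  {a: False, q: False, p: False, l: False}
  {p: True, a: False, q: False, l: False}
  {a: True, p: True, q: False, l: False}
  {q: True, a: False, p: False, l: False}


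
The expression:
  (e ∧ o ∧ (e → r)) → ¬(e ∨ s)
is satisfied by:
  {e: False, o: False, r: False}
  {r: True, e: False, o: False}
  {o: True, e: False, r: False}
  {r: True, o: True, e: False}
  {e: True, r: False, o: False}
  {r: True, e: True, o: False}
  {o: True, e: True, r: False}


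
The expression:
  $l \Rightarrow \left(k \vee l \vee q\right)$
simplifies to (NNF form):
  $\text{True}$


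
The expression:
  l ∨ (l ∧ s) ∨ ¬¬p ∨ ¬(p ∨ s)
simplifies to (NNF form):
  l ∨ p ∨ ¬s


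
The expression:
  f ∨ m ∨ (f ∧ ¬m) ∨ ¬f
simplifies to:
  True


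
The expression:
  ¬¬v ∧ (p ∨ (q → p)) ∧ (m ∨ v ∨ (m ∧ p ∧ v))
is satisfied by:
  {p: True, v: True, q: False}
  {v: True, q: False, p: False}
  {q: True, p: True, v: True}


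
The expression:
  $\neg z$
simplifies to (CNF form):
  $\neg z$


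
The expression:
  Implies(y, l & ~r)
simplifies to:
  ~y | (l & ~r)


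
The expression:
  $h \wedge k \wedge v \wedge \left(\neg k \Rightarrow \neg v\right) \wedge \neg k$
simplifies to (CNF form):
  $\text{False}$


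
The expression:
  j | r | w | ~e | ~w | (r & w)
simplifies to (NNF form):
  True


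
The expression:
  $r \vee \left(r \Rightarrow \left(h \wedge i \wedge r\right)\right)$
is always true.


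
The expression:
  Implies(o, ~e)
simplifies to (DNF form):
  ~e | ~o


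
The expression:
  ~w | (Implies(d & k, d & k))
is always true.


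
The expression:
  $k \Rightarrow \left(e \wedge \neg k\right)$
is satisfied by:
  {k: False}


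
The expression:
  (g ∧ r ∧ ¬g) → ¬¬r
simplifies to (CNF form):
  True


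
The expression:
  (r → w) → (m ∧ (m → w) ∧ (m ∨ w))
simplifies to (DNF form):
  (m ∧ w) ∨ (r ∧ ¬w)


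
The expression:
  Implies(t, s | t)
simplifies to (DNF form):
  True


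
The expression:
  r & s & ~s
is never true.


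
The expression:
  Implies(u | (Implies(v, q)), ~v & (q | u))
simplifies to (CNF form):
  (v | ~v) & (q | u | v) & (~q | ~v) & (~u | ~v) & (q | u | ~q) & (q | u | ~u) & (q | v | ~v) & (u | v | ~v) & (q | ~q | ~v) & (q | ~u | ~v) & (u | ~q | ~v) & (u | ~u | ~v)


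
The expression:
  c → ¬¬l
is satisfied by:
  {l: True, c: False}
  {c: False, l: False}
  {c: True, l: True}


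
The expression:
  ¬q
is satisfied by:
  {q: False}


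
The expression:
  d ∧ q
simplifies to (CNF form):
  d ∧ q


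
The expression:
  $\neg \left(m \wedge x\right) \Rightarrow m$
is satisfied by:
  {m: True}


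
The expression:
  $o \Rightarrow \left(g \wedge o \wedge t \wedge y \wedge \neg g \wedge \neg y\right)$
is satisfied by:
  {o: False}


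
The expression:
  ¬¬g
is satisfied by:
  {g: True}


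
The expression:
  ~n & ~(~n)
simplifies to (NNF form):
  False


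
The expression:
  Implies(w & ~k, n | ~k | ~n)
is always true.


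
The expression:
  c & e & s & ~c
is never true.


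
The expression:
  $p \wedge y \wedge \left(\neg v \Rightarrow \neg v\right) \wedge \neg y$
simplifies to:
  $\text{False}$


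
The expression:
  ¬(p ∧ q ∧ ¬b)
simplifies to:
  b ∨ ¬p ∨ ¬q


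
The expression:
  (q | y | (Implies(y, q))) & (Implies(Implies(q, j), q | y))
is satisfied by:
  {y: True, q: True}
  {y: True, q: False}
  {q: True, y: False}


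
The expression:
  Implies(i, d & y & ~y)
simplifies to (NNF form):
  ~i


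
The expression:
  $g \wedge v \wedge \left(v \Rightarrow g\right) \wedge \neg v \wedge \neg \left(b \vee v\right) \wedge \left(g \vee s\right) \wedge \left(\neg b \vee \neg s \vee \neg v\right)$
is never true.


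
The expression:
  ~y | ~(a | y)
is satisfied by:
  {y: False}


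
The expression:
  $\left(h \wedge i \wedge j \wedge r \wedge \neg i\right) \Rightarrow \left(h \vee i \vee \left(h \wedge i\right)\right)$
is always true.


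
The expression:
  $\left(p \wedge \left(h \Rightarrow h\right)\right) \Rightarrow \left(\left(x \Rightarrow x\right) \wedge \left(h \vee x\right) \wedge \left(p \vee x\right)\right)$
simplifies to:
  $h \vee x \vee \neg p$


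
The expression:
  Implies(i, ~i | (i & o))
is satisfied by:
  {o: True, i: False}
  {i: False, o: False}
  {i: True, o: True}


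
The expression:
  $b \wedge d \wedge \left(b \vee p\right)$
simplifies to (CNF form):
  $b \wedge d$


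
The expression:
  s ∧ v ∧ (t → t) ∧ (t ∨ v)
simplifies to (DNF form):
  s ∧ v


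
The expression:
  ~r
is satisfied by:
  {r: False}


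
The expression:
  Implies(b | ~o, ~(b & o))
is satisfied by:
  {o: False, b: False}
  {b: True, o: False}
  {o: True, b: False}


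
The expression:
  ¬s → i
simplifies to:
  i ∨ s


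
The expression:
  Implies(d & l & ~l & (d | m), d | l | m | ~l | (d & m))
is always true.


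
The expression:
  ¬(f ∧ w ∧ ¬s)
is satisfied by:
  {s: True, w: False, f: False}
  {w: False, f: False, s: False}
  {f: True, s: True, w: False}
  {f: True, w: False, s: False}
  {s: True, w: True, f: False}
  {w: True, s: False, f: False}
  {f: True, w: True, s: True}


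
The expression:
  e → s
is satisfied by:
  {s: True, e: False}
  {e: False, s: False}
  {e: True, s: True}


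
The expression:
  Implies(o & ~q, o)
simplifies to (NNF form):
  True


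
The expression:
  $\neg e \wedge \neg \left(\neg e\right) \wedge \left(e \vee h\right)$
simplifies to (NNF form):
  $\text{False}$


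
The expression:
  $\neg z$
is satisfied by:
  {z: False}


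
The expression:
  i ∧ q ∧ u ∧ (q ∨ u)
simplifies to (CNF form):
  i ∧ q ∧ u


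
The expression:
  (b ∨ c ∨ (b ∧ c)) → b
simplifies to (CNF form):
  b ∨ ¬c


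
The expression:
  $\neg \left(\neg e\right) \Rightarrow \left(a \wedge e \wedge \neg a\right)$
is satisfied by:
  {e: False}


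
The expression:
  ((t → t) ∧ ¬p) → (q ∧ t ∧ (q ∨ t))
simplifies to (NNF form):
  p ∨ (q ∧ t)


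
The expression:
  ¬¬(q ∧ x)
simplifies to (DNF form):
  q ∧ x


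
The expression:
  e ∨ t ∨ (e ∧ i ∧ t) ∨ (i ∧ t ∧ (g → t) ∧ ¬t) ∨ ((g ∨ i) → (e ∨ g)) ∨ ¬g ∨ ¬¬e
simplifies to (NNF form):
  True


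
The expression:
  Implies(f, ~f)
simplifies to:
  ~f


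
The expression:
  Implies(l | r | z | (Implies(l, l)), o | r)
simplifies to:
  o | r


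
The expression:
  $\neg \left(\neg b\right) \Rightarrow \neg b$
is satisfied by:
  {b: False}


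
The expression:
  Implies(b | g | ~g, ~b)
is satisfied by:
  {b: False}


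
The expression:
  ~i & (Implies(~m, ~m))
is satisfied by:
  {i: False}


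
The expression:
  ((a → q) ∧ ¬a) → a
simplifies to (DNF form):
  a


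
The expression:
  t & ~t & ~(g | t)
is never true.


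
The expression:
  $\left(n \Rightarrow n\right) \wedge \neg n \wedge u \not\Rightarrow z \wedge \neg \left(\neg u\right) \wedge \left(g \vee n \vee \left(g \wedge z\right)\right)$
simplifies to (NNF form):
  $g \wedge u \wedge \neg n \wedge \neg z$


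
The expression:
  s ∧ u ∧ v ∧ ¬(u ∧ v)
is never true.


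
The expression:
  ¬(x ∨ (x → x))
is never true.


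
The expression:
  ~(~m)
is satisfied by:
  {m: True}


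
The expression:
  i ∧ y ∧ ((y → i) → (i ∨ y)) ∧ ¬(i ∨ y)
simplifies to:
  False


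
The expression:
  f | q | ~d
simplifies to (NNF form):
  f | q | ~d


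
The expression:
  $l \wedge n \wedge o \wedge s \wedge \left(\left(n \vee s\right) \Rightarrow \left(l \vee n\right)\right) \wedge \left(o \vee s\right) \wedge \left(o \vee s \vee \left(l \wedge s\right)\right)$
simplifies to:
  $l \wedge n \wedge o \wedge s$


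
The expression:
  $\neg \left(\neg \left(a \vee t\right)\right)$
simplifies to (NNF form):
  $a \vee t$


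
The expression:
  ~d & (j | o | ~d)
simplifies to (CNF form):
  ~d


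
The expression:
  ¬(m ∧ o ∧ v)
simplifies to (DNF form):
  ¬m ∨ ¬o ∨ ¬v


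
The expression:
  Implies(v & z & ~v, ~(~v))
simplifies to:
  True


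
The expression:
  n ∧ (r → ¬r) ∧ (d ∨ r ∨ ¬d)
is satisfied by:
  {n: True, r: False}


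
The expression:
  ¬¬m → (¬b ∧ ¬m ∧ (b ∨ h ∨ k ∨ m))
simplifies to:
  ¬m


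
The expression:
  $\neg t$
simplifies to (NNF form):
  $\neg t$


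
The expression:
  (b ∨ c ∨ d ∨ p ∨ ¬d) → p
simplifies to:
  p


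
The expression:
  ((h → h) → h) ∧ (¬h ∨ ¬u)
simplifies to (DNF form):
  h ∧ ¬u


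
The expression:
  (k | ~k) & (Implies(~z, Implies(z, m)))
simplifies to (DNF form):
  True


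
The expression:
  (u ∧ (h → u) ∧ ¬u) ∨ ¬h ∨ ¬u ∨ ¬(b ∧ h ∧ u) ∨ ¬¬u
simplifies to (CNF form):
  True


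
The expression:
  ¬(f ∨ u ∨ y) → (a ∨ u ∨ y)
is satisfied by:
  {a: True, y: True, u: True, f: True}
  {a: True, y: True, u: True, f: False}
  {a: True, y: True, f: True, u: False}
  {a: True, y: True, f: False, u: False}
  {a: True, u: True, f: True, y: False}
  {a: True, u: True, f: False, y: False}
  {a: True, u: False, f: True, y: False}
  {a: True, u: False, f: False, y: False}
  {y: True, u: True, f: True, a: False}
  {y: True, u: True, f: False, a: False}
  {y: True, f: True, u: False, a: False}
  {y: True, f: False, u: False, a: False}
  {u: True, f: True, y: False, a: False}
  {u: True, y: False, f: False, a: False}
  {f: True, y: False, u: False, a: False}


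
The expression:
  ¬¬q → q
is always true.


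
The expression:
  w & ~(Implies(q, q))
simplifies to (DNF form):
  False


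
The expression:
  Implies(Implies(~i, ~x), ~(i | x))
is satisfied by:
  {i: False}


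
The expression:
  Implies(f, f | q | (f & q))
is always true.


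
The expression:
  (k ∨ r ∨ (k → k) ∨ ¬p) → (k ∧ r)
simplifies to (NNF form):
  k ∧ r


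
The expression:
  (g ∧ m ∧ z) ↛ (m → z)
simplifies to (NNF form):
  False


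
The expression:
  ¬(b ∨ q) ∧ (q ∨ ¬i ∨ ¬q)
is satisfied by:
  {q: False, b: False}


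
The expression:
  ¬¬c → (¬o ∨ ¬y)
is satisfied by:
  {c: False, o: False, y: False}
  {y: True, c: False, o: False}
  {o: True, c: False, y: False}
  {y: True, o: True, c: False}
  {c: True, y: False, o: False}
  {y: True, c: True, o: False}
  {o: True, c: True, y: False}


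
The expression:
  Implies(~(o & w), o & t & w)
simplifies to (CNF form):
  o & w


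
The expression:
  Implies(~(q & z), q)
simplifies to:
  q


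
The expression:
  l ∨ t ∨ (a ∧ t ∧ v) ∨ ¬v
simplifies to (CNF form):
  l ∨ t ∨ ¬v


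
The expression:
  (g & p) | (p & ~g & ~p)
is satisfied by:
  {p: True, g: True}


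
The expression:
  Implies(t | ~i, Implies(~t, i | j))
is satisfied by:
  {i: True, t: True, j: True}
  {i: True, t: True, j: False}
  {i: True, j: True, t: False}
  {i: True, j: False, t: False}
  {t: True, j: True, i: False}
  {t: True, j: False, i: False}
  {j: True, t: False, i: False}


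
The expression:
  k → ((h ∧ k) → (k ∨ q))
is always true.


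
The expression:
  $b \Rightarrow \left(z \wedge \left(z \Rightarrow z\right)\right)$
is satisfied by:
  {z: True, b: False}
  {b: False, z: False}
  {b: True, z: True}


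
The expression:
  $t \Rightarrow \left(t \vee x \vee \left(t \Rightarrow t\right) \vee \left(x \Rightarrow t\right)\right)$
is always true.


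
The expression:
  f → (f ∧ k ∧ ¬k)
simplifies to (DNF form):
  ¬f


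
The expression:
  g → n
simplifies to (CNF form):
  n ∨ ¬g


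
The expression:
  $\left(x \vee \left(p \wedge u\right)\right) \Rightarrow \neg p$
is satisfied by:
  {x: False, p: False, u: False}
  {u: True, x: False, p: False}
  {x: True, u: False, p: False}
  {u: True, x: True, p: False}
  {p: True, u: False, x: False}


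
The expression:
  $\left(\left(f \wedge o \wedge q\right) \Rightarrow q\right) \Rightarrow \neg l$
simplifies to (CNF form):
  $\neg l$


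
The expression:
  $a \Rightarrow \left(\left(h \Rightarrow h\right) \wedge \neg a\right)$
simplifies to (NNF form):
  $\neg a$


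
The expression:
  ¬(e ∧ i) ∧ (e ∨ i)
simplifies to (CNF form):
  (e ∨ i) ∧ (e ∨ ¬e) ∧ (i ∨ ¬i) ∧ (¬e ∨ ¬i)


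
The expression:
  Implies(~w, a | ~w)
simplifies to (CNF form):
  True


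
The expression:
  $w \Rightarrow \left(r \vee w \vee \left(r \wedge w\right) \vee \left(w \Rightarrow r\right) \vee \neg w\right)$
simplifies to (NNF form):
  $\text{True}$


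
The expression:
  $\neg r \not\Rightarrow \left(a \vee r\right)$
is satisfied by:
  {r: False, a: False}


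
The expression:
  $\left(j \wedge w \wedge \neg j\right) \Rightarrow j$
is always true.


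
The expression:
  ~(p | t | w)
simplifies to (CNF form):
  ~p & ~t & ~w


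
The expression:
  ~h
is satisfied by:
  {h: False}


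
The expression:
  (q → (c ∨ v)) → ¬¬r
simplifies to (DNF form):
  r ∨ (q ∧ ¬c ∧ ¬v)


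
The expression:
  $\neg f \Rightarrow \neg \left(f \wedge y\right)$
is always true.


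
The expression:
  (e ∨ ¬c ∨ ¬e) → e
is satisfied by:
  {e: True}


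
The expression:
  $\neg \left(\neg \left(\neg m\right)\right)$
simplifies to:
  $\neg m$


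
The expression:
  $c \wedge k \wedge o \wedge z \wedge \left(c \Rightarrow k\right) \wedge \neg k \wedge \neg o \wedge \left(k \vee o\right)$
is never true.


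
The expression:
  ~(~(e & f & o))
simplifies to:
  e & f & o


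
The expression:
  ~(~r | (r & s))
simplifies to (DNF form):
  r & ~s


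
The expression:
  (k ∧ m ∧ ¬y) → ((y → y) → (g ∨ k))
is always true.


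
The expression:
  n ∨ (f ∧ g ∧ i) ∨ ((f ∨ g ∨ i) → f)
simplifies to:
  f ∨ n ∨ (¬g ∧ ¬i)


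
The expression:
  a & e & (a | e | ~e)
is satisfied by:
  {a: True, e: True}


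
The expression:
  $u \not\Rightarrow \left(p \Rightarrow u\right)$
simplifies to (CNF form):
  $\text{False}$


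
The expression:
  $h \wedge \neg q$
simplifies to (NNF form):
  $h \wedge \neg q$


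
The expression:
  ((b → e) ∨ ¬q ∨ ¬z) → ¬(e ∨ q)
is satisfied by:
  {b: True, z: True, e: False, q: False}
  {b: True, e: False, z: False, q: False}
  {z: True, b: False, e: False, q: False}
  {b: False, e: False, z: False, q: False}
  {b: True, q: True, z: True, e: False}


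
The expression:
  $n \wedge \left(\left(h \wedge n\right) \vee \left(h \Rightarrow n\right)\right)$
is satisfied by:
  {n: True}


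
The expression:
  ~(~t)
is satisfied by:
  {t: True}


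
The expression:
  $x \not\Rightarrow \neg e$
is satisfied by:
  {e: True, x: True}


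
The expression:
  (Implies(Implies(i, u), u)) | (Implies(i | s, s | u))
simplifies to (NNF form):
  True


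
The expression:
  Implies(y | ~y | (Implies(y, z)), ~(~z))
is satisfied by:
  {z: True}


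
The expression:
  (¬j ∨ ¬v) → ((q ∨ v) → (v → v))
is always true.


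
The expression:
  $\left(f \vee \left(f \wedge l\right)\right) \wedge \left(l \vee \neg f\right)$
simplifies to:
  $f \wedge l$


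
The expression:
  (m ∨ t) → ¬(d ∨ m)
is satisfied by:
  {t: False, m: False, d: False}
  {d: True, t: False, m: False}
  {t: True, d: False, m: False}


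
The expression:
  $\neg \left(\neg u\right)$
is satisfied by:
  {u: True}


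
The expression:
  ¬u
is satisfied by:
  {u: False}


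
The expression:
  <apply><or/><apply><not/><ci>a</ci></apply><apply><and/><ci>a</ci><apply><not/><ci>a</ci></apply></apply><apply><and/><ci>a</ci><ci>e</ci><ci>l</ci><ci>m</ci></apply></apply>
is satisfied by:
  {e: True, m: True, l: True, a: False}
  {e: True, m: True, l: False, a: False}
  {e: True, l: True, m: False, a: False}
  {e: True, l: False, m: False, a: False}
  {m: True, l: True, e: False, a: False}
  {m: True, l: False, e: False, a: False}
  {l: True, e: False, m: False, a: False}
  {l: False, e: False, m: False, a: False}
  {a: True, e: True, m: True, l: True}


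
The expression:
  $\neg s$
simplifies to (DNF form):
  $\neg s$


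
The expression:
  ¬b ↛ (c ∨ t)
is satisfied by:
  {b: False, t: False, c: False}


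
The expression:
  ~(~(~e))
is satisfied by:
  {e: False}


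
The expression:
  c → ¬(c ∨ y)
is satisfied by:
  {c: False}


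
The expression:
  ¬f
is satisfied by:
  {f: False}


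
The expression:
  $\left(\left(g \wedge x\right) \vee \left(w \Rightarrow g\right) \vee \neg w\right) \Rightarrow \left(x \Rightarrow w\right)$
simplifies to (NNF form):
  $w \vee \neg x$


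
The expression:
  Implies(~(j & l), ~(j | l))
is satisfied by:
  {l: False, j: False}
  {j: True, l: True}


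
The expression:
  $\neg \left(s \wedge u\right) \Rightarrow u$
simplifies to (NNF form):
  $u$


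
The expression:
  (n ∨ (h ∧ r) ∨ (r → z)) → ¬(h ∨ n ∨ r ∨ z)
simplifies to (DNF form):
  ¬h ∧ ¬n ∧ ¬z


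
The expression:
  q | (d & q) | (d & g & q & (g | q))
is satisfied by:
  {q: True}


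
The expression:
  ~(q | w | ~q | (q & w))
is never true.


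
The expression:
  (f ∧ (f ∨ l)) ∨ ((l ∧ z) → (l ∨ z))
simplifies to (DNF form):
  True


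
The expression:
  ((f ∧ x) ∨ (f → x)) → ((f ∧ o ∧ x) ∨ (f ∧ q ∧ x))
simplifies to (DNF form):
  (f ∧ o) ∨ (f ∧ q) ∨ (f ∧ ¬x)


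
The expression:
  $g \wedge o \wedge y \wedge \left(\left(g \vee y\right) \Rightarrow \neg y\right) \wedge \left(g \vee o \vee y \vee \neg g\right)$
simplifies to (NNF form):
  $\text{False}$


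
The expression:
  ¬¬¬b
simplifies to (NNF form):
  ¬b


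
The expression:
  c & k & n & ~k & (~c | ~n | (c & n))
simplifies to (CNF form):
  False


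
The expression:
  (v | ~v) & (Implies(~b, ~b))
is always true.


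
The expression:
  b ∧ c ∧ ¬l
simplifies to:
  b ∧ c ∧ ¬l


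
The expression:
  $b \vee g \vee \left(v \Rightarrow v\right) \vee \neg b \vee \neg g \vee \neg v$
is always true.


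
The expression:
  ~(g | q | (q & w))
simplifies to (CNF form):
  ~g & ~q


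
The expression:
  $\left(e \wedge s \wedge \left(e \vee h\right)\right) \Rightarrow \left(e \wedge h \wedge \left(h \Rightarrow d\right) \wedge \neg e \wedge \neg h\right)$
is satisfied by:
  {s: False, e: False}
  {e: True, s: False}
  {s: True, e: False}


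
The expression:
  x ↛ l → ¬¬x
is always true.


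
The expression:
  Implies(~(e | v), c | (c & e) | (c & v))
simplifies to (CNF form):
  c | e | v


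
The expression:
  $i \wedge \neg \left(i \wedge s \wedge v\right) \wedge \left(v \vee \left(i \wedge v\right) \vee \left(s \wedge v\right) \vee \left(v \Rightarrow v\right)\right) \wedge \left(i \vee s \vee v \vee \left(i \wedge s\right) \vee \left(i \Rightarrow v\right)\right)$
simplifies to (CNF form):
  $i \wedge \left(\neg s \vee \neg v\right)$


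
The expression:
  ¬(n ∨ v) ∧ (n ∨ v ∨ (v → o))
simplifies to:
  ¬n ∧ ¬v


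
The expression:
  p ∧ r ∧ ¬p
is never true.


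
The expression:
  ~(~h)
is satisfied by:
  {h: True}


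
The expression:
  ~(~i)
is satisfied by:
  {i: True}


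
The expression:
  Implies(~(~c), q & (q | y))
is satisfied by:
  {q: True, c: False}
  {c: False, q: False}
  {c: True, q: True}


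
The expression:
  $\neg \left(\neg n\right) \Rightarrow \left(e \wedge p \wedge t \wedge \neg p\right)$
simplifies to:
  $\neg n$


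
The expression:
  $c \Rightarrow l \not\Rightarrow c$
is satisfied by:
  {c: False}


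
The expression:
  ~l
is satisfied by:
  {l: False}


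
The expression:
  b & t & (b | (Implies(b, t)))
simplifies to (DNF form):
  b & t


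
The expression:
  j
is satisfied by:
  {j: True}


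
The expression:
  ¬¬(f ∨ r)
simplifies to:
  f ∨ r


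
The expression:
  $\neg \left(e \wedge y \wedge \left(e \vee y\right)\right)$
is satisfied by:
  {e: False, y: False}
  {y: True, e: False}
  {e: True, y: False}


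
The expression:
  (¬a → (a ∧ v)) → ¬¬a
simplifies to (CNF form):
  True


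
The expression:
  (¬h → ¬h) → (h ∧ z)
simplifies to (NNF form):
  h ∧ z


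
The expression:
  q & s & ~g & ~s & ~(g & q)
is never true.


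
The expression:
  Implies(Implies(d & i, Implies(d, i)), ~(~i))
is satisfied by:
  {i: True}


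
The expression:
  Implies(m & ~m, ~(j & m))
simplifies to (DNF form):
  True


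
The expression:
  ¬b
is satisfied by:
  {b: False}


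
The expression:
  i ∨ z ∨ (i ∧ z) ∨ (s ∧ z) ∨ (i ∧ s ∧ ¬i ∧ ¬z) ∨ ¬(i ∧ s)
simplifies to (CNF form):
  True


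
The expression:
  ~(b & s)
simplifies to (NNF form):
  ~b | ~s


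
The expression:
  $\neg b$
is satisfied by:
  {b: False}


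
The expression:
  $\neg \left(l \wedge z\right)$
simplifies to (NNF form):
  $\neg l \vee \neg z$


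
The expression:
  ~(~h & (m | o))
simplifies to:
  h | (~m & ~o)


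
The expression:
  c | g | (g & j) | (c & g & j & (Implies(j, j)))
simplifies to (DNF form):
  c | g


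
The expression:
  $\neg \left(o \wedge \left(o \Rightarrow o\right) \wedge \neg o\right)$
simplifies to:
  $\text{True}$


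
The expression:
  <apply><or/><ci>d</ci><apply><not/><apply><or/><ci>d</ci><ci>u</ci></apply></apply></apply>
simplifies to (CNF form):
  <apply><or/><ci>d</ci><apply><not/><ci>u</ci></apply></apply>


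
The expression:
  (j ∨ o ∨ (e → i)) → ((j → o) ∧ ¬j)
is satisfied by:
  {j: False}


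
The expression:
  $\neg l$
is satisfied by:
  {l: False}


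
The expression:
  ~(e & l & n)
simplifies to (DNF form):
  ~e | ~l | ~n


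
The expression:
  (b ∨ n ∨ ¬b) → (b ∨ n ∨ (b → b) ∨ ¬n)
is always true.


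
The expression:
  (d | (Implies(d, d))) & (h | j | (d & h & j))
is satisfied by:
  {h: True, j: True}
  {h: True, j: False}
  {j: True, h: False}


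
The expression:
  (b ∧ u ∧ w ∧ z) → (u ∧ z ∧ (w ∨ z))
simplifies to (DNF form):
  True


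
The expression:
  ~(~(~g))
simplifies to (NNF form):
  ~g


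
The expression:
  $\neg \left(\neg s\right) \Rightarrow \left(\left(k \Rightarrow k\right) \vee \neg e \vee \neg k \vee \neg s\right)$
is always true.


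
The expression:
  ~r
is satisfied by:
  {r: False}


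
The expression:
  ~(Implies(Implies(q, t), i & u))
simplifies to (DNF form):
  (t & ~i) | (t & ~u) | (~i & ~q) | (~q & ~u)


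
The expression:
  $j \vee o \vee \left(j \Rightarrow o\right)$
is always true.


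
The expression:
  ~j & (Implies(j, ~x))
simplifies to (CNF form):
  ~j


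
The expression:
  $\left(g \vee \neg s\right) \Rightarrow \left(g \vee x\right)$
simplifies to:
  $g \vee s \vee x$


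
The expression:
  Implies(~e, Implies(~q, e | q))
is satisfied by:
  {q: True, e: True}
  {q: True, e: False}
  {e: True, q: False}


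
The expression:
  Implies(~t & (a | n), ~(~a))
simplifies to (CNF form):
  a | t | ~n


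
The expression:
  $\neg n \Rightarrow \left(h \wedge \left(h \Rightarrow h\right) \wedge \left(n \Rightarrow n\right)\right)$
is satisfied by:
  {n: True, h: True}
  {n: True, h: False}
  {h: True, n: False}


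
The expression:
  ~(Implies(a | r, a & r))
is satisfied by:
  {r: True, a: False}
  {a: True, r: False}


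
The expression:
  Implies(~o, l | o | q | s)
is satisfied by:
  {q: True, l: True, s: True, o: True}
  {q: True, l: True, s: True, o: False}
  {q: True, l: True, o: True, s: False}
  {q: True, l: True, o: False, s: False}
  {q: True, s: True, o: True, l: False}
  {q: True, s: True, o: False, l: False}
  {q: True, s: False, o: True, l: False}
  {q: True, s: False, o: False, l: False}
  {l: True, s: True, o: True, q: False}
  {l: True, s: True, o: False, q: False}
  {l: True, o: True, s: False, q: False}
  {l: True, o: False, s: False, q: False}
  {s: True, o: True, l: False, q: False}
  {s: True, l: False, o: False, q: False}
  {o: True, l: False, s: False, q: False}


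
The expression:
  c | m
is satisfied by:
  {c: True, m: True}
  {c: True, m: False}
  {m: True, c: False}


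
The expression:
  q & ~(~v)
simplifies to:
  q & v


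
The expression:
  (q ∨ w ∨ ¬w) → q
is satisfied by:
  {q: True}


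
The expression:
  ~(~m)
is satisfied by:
  {m: True}


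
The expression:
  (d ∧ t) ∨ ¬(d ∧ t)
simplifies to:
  True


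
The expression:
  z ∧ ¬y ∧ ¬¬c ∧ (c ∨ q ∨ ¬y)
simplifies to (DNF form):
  c ∧ z ∧ ¬y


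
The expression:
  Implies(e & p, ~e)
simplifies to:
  ~e | ~p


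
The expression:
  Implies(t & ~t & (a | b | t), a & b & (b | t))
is always true.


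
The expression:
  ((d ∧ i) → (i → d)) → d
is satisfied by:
  {d: True}


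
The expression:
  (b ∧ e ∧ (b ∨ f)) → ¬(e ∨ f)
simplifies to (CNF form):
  ¬b ∨ ¬e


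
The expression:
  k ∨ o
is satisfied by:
  {k: True, o: True}
  {k: True, o: False}
  {o: True, k: False}


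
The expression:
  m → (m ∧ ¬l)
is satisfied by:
  {l: False, m: False}
  {m: True, l: False}
  {l: True, m: False}


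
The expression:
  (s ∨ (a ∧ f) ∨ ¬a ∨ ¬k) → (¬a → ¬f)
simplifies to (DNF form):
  a ∨ ¬f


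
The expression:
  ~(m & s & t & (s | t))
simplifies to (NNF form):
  ~m | ~s | ~t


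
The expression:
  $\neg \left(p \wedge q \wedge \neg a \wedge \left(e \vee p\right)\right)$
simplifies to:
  $a \vee \neg p \vee \neg q$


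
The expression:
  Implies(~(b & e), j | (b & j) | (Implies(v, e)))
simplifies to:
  e | j | ~v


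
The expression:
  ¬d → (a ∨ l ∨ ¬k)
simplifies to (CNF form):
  a ∨ d ∨ l ∨ ¬k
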